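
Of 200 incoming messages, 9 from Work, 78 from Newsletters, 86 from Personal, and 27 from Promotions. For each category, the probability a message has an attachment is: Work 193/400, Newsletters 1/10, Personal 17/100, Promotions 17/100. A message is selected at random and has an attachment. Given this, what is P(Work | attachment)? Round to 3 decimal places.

0.139

Compute prior × likelihood for every hypothesis:
  Work: 0.045 × 0.4825 = 0.0217125
  Newsletters: 0.39 × 0.1 = 0.039
  Personal: 0.43 × 0.17 = 0.0731
  Promotions: 0.135 × 0.17 = 0.02295
Total = 0.1567625.
P(Work | evidence) = 0.0217125 / 0.1567625 ≈ 0.139.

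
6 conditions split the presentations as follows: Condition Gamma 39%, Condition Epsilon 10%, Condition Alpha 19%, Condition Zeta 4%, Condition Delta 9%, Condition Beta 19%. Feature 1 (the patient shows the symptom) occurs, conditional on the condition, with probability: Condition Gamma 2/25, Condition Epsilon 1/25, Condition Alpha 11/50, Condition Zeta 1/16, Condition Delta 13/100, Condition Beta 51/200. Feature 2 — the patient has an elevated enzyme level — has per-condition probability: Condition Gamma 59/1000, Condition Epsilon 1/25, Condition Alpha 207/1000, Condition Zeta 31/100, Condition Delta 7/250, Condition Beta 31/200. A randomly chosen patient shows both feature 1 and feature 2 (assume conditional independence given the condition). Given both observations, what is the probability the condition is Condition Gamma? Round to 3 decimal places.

0.096

Unnormalized posteriors (prior × likelihood):
  Condition Gamma: 0.39 × 0.08 × 0.059 = 0.0018408
  Condition Epsilon: 0.1 × 0.04 × 0.04 = 0.00016
  Condition Alpha: 0.19 × 0.22 × 0.207 = 0.0086526
  Condition Zeta: 0.04 × 0.0625 × 0.31 = 0.000775
  Condition Delta: 0.09 × 0.13 × 0.028 = 0.0003276
  Condition Beta: 0.19 × 0.255 × 0.155 = 0.00750975
Normalizing constant = 0.01926575.
P(Condition Gamma | evidence) = 0.0018408 / 0.01926575 ≈ 0.096.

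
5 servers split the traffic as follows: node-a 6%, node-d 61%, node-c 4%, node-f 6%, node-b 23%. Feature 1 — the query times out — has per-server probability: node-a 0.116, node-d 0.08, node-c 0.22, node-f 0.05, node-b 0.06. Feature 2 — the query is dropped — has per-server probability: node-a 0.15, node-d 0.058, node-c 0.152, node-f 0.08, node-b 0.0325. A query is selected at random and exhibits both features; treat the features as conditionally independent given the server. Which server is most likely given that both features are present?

Unnormalized posteriors (prior × likelihood):
  node-a: 0.06 × 0.116 × 0.15 = 0.001044
  node-d: 0.61 × 0.08 × 0.058 = 0.0028304
  node-c: 0.04 × 0.22 × 0.152 = 0.0013376
  node-f: 0.06 × 0.05 × 0.08 = 0.00024
  node-b: 0.23 × 0.06 × 0.0325 = 0.0004485
Sum = 0.0059005.
Largest term belongs to node-d, so node-d is most probable.

node-d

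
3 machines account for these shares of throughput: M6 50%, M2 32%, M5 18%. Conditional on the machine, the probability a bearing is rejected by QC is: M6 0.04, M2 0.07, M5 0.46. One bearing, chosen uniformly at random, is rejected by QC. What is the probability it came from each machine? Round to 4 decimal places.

M6 0.1597, M2 0.1789, M5 0.6613

By Bayes' rule, posterior ∝ prior × likelihood:
  M6: 0.5 × 0.04 = 0.02
  M2: 0.32 × 0.07 = 0.0224
  M5: 0.18 × 0.46 = 0.0828
Sum = 0.1252.
P(M6 | rejected) = 0.02/0.1252 ≈ 0.1597
P(M2 | rejected) = 0.0224/0.1252 ≈ 0.1789
P(M5 | rejected) = 0.0828/0.1252 ≈ 0.6613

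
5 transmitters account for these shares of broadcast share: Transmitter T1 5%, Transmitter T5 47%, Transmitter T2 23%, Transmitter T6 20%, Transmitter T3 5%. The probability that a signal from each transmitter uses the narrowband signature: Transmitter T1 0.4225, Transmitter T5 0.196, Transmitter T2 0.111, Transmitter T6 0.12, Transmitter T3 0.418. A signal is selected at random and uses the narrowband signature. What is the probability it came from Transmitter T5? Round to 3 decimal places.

By Bayes' rule, posterior ∝ prior × likelihood:
  Transmitter T1: 0.05 × 0.4225 = 0.021125
  Transmitter T5: 0.47 × 0.196 = 0.09212
  Transmitter T2: 0.23 × 0.111 = 0.02553
  Transmitter T6: 0.2 × 0.12 = 0.024
  Transmitter T3: 0.05 × 0.418 = 0.0209
Normalizing constant = 0.183675.
P(Transmitter T5 | evidence) = 0.09212 / 0.183675 ≈ 0.502.

0.502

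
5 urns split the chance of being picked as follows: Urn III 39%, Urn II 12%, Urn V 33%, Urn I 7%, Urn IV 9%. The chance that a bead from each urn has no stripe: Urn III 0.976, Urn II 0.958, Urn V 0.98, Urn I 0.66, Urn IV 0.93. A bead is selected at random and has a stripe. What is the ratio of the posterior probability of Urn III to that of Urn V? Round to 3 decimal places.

1.418

Taking complements, P(striped | each) = Urn III 0.024, Urn II 0.042, Urn V 0.02, Urn I 0.34, Urn IV 0.07.
Compute prior × likelihood for every hypothesis:
  Urn III: 0.39 × 0.024 = 0.00936
  Urn II: 0.12 × 0.042 = 0.00504
  Urn V: 0.33 × 0.02 = 0.0066
  Urn I: 0.07 × 0.34 = 0.0238
  Urn IV: 0.09 × 0.07 = 0.0063
Sum = 0.0511.
The ratio is 0.00936 / 0.0066 (the normalizer cancels) = 1.418.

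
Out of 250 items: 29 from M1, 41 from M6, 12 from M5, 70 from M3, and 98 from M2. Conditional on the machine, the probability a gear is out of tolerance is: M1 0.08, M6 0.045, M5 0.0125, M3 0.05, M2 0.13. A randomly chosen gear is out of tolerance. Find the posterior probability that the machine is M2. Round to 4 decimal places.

0.6198

Compute prior × likelihood for every hypothesis:
  M1: 0.116 × 0.08 = 0.00928
  M6: 0.164 × 0.045 = 0.00738
  M5: 0.048 × 0.0125 = 0.0006
  M3: 0.28 × 0.05 = 0.014
  M2: 0.392 × 0.13 = 0.05096
Sum = 0.08222.
P(M2 | evidence) = 0.05096 / 0.08222 ≈ 0.6198.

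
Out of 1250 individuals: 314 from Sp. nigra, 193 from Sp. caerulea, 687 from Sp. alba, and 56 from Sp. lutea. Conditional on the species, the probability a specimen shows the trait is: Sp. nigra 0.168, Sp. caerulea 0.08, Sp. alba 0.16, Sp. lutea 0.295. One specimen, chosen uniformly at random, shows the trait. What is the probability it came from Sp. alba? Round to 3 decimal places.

Compute prior × likelihood for every hypothesis:
  Sp. nigra: 0.2512 × 0.168 = 0.0422016
  Sp. caerulea: 0.1544 × 0.08 = 0.012352
  Sp. alba: 0.5496 × 0.16 = 0.087936
  Sp. lutea: 0.0448 × 0.295 = 0.013216
Normalizing constant = 0.1557056.
P(Sp. alba | evidence) = 0.087936 / 0.1557056 ≈ 0.565.

0.565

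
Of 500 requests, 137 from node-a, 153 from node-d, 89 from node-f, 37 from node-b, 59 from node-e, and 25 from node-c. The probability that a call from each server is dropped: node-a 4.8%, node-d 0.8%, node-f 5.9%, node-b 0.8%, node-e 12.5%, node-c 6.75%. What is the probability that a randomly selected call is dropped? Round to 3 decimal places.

Compute prior × likelihood for every hypothesis:
  node-a: 0.274 × 0.048 = 0.013152
  node-d: 0.306 × 0.008 = 0.002448
  node-f: 0.178 × 0.059 = 0.010502
  node-b: 0.074 × 0.008 = 0.000592
  node-e: 0.118 × 0.125 = 0.01475
  node-c: 0.05 × 0.0675 = 0.003375
P(dropped) = 0.013152 + 0.002448 + 0.010502 + 0.000592 + 0.01475 + 0.003375 = 0.044819 → 0.045.

0.045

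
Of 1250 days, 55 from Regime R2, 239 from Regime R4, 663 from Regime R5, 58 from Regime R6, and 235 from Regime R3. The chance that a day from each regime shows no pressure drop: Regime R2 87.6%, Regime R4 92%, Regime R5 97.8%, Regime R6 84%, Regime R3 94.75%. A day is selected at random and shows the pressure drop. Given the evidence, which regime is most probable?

Regime R4

Taking complements, P(drop | each) = Regime R2 0.124, Regime R4 0.08, Regime R5 0.022, Regime R6 0.16, Regime R3 0.0525.
Prior × likelihood for each hypothesis:
  Regime R2: 0.044 × 0.124 = 0.005456
  Regime R4: 0.1912 × 0.08 = 0.015296
  Regime R5: 0.5304 × 0.022 = 0.0116688
  Regime R6: 0.0464 × 0.16 = 0.007424
  Regime R3: 0.188 × 0.0525 = 0.00987
Sum = 0.0497148.
Largest term belongs to Regime R4, so Regime R4 is most probable.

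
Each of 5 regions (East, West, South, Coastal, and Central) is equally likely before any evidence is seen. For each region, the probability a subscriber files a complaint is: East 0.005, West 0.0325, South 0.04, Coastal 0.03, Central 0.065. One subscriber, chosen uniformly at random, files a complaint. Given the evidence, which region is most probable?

With a uniform prior (1/5 each), posterior ∝ likelihood:
  East: 0.005
  West: 0.0325
  South: 0.04
  Coastal: 0.03
  Central: 0.065
Sum = 0.1725.
Largest term belongs to Central, so Central is most probable.

Central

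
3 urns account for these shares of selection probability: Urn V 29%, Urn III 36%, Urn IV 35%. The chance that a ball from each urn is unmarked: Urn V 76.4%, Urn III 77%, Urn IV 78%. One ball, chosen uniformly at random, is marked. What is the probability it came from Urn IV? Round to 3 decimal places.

Taking complements, P(marked | each) = Urn V 0.236, Urn III 0.23, Urn IV 0.22.
Compute prior × likelihood for every hypothesis:
  Urn V: 0.29 × 0.236 = 0.06844
  Urn III: 0.36 × 0.23 = 0.0828
  Urn IV: 0.35 × 0.22 = 0.077
Sum = 0.22824.
P(Urn IV | evidence) = 0.077 / 0.22824 ≈ 0.337.

0.337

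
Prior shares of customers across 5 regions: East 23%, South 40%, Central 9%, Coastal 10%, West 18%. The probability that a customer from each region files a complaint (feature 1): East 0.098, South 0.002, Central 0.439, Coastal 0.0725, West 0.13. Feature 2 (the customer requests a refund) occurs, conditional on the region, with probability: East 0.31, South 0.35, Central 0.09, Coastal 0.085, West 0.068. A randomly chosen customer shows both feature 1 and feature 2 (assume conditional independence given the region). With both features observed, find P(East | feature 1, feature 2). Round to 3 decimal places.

Compute prior × likelihood for every hypothesis:
  East: 0.23 × 0.098 × 0.31 = 0.0069874
  South: 0.4 × 0.002 × 0.35 = 0.00028
  Central: 0.09 × 0.439 × 0.09 = 0.0035559
  Coastal: 0.1 × 0.0725 × 0.085 = 0.00061625
  West: 0.18 × 0.13 × 0.068 = 0.0015912
Total = 0.01303075.
P(East | evidence) = 0.0069874 / 0.01303075 ≈ 0.536.

0.536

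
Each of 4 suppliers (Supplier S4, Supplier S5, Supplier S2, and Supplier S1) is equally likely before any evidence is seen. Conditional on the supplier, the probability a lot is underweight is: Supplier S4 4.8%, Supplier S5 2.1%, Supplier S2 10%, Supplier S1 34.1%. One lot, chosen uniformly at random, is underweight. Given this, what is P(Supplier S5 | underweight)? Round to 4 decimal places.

0.0412

Since the prior is uniform, the posterior is proportional to the likelihood:
  Supplier S4: 0.048
  Supplier S5: 0.021
  Supplier S2: 0.1
  Supplier S1: 0.341
Normalizing constant = 0.51.
P(Supplier S5 | evidence) = 0.021 / 0.51 ≈ 0.0412.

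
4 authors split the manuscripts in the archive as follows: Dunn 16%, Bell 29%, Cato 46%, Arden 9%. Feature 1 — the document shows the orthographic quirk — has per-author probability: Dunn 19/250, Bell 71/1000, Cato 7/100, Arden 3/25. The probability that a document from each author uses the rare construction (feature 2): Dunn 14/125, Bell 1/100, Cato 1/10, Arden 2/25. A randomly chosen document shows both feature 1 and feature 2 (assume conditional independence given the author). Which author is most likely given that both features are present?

By Bayes' rule, posterior ∝ prior × likelihood:
  Dunn: 0.16 × 0.076 × 0.112 = 0.00136192
  Bell: 0.29 × 0.071 × 0.01 = 0.0002059
  Cato: 0.46 × 0.07 × 0.1 = 0.00322
  Arden: 0.09 × 0.12 × 0.08 = 0.000864
Total = 0.00565182.
Largest term belongs to Cato, so Cato is most probable.

Cato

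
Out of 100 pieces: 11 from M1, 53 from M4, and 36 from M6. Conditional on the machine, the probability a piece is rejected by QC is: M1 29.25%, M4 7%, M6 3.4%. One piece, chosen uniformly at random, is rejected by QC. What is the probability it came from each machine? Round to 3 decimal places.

Compute prior × likelihood for every hypothesis:
  M1: 0.11 × 0.2925 = 0.032175
  M4: 0.53 × 0.07 = 0.0371
  M6: 0.36 × 0.034 = 0.01224
Normalizing constant = 0.081515.
P(M1 | rejected) = 0.032175/0.081515 ≈ 0.395
P(M4 | rejected) = 0.0371/0.081515 ≈ 0.455
P(M6 | rejected) = 0.01224/0.081515 ≈ 0.150
(Check: 0.395+0.455+0.150 = 1.000.)

M1 0.395, M4 0.455, M6 0.150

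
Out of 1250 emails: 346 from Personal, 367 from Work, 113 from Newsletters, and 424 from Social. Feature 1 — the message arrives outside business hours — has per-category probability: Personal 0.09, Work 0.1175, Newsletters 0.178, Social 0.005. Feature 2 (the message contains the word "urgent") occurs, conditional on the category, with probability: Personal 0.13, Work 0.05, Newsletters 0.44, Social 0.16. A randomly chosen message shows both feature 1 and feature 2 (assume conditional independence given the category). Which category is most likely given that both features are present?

By Bayes' rule, posterior ∝ prior × likelihood:
  Personal: 0.2768 × 0.09 × 0.13 = 0.00323856
  Work: 0.2936 × 0.1175 × 0.05 = 0.0017249
  Newsletters: 0.0904 × 0.178 × 0.44 = 0.007080128
  Social: 0.3392 × 0.005 × 0.16 = 0.00027136
Normalizing constant = 0.012314948.
Largest term belongs to Newsletters, so Newsletters is most probable.

Newsletters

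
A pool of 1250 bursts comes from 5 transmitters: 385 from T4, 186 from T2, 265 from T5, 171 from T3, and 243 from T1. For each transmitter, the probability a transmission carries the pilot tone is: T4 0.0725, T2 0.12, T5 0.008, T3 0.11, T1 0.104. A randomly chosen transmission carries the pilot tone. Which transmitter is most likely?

T4

By Bayes' rule, posterior ∝ prior × likelihood:
  T4: 0.308 × 0.0725 = 0.02233
  T2: 0.1488 × 0.12 = 0.017856
  T5: 0.212 × 0.008 = 0.001696
  T3: 0.1368 × 0.11 = 0.015048
  T1: 0.1944 × 0.104 = 0.0202176
Normalizing constant = 0.0771476.
Largest term belongs to T4, so T4 is most probable.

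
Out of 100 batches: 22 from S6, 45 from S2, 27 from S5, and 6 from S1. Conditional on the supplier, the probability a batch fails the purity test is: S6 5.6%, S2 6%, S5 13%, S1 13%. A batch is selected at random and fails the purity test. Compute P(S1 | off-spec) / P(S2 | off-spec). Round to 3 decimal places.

Compute prior × likelihood for every hypothesis:
  S6: 0.22 × 0.056 = 0.01232
  S2: 0.45 × 0.06 = 0.027
  S5: 0.27 × 0.13 = 0.0351
  S1: 0.06 × 0.13 = 0.0078
Normalizing constant = 0.08222.
The ratio is 0.0078 / 0.027 (the normalizer cancels) = 0.289.

0.289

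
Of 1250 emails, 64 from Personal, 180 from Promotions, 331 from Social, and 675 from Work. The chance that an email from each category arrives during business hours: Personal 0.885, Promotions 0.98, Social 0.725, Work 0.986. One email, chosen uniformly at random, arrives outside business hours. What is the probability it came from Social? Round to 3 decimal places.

0.817

Taking complements, P(off-hours | each) = Personal 0.115, Promotions 0.02, Social 0.275, Work 0.014.
Prior × likelihood for each hypothesis:
  Personal: 0.0512 × 0.115 = 0.005888
  Promotions: 0.144 × 0.02 = 0.00288
  Social: 0.2648 × 0.275 = 0.07282
  Work: 0.54 × 0.014 = 0.00756
Total = 0.089148.
P(Social | evidence) = 0.07282 / 0.089148 ≈ 0.817.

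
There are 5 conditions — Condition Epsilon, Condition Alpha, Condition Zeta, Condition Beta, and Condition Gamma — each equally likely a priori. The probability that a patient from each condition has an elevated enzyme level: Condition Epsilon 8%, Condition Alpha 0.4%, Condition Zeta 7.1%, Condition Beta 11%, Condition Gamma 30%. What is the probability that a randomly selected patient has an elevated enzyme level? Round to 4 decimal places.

Since the prior is uniform, the posterior is proportional to the likelihood:
  Condition Epsilon: 0.08
  Condition Alpha: 0.004
  Condition Zeta: 0.071
  Condition Beta: 0.11
  Condition Gamma: 0.3
P(elevated) = (1/5) × (0.08 + 0.004 + 0.071 + 0.11 + 0.3) = 0.565/5 ≈ 0.1130.

0.1130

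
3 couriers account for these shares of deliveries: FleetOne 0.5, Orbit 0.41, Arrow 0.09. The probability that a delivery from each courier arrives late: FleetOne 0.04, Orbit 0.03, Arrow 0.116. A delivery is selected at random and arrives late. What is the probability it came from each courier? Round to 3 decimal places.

FleetOne 0.468, Orbit 0.288, Arrow 0.244

Compute prior × likelihood for every hypothesis:
  FleetOne: 0.5 × 0.04 = 0.02
  Orbit: 0.41 × 0.03 = 0.0123
  Arrow: 0.09 × 0.116 = 0.01044
Total = 0.04274.
P(FleetOne | late) = 0.02/0.04274 ≈ 0.468
P(Orbit | late) = 0.0123/0.04274 ≈ 0.288
P(Arrow | late) = 0.01044/0.04274 ≈ 0.244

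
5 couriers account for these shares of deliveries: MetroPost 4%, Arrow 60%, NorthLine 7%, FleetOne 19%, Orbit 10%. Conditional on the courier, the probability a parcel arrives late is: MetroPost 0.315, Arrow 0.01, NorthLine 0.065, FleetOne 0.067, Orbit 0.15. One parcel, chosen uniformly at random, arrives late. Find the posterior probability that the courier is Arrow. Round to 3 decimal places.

Compute prior × likelihood for every hypothesis:
  MetroPost: 0.04 × 0.315 = 0.0126
  Arrow: 0.6 × 0.01 = 0.006
  NorthLine: 0.07 × 0.065 = 0.00455
  FleetOne: 0.19 × 0.067 = 0.01273
  Orbit: 0.1 × 0.15 = 0.015
Sum = 0.05088.
P(Arrow | evidence) = 0.006 / 0.05088 ≈ 0.118.

0.118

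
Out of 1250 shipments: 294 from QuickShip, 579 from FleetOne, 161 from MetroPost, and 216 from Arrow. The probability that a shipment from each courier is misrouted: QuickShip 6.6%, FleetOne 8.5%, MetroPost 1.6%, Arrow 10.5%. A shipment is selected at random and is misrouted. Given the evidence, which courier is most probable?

FleetOne

By Bayes' rule, posterior ∝ prior × likelihood:
  QuickShip: 0.2352 × 0.066 = 0.0155232
  FleetOne: 0.4632 × 0.085 = 0.039372
  MetroPost: 0.1288 × 0.016 = 0.0020608
  Arrow: 0.1728 × 0.105 = 0.018144
Sum = 0.0751.
Largest term belongs to FleetOne, so FleetOne is most probable.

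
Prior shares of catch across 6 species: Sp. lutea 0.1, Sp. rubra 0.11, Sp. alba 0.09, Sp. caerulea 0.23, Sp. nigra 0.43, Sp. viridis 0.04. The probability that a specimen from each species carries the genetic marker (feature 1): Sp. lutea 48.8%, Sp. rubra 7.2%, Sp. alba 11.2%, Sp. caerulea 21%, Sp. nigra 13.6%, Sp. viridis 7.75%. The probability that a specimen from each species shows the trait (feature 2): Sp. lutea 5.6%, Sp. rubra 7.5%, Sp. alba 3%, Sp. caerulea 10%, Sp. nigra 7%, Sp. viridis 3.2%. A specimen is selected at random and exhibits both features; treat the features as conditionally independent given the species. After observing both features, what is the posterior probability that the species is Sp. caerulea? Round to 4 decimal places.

0.3818

Unnormalized posteriors (prior × likelihood):
  Sp. lutea: 0.1 × 0.488 × 0.056 = 0.0027328
  Sp. rubra: 0.11 × 0.072 × 0.075 = 0.000594
  Sp. alba: 0.09 × 0.112 × 0.03 = 0.0003024
  Sp. caerulea: 0.23 × 0.21 × 0.1 = 0.00483
  Sp. nigra: 0.43 × 0.136 × 0.07 = 0.0040936
  Sp. viridis: 0.04 × 0.0775 × 0.032 = 0.0000992
Normalizing constant = 0.012652.
P(Sp. caerulea | evidence) = 0.00483 / 0.012652 ≈ 0.3818.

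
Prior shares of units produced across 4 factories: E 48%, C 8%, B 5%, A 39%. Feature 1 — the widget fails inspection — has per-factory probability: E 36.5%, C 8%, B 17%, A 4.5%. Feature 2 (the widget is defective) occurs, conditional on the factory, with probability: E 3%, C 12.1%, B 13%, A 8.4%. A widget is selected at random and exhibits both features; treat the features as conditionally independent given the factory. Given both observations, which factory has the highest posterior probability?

E

Unnormalized posteriors (prior × likelihood):
  E: 0.48 × 0.365 × 0.03 = 0.005256
  C: 0.08 × 0.08 × 0.121 = 0.0007744
  B: 0.05 × 0.17 × 0.13 = 0.001105
  A: 0.39 × 0.045 × 0.084 = 0.0014742
Sum = 0.0086096.
Largest term belongs to E, so E is most probable.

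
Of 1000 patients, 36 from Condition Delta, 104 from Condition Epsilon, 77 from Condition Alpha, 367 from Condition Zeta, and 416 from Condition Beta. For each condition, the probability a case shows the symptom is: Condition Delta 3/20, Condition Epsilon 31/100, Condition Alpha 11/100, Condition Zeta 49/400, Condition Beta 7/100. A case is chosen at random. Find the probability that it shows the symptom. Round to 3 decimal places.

0.120

Unnormalized posteriors (prior × likelihood):
  Condition Delta: 0.036 × 0.15 = 0.0054
  Condition Epsilon: 0.104 × 0.31 = 0.03224
  Condition Alpha: 0.077 × 0.11 = 0.00847
  Condition Zeta: 0.367 × 0.1225 = 0.0449575
  Condition Beta: 0.416 × 0.07 = 0.02912
P(symptomatic) = 0.0054 + 0.03224 + 0.00847 + 0.0449575 + 0.02912 = 0.1201875 → 0.120.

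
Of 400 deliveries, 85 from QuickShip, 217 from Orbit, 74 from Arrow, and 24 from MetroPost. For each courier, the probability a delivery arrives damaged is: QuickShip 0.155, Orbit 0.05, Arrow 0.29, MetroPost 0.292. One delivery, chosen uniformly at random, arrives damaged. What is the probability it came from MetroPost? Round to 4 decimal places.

By Bayes' rule, posterior ∝ prior × likelihood:
  QuickShip: 0.2125 × 0.155 = 0.0329375
  Orbit: 0.5425 × 0.05 = 0.027125
  Arrow: 0.185 × 0.29 = 0.05365
  MetroPost: 0.06 × 0.292 = 0.01752
Sum = 0.1312325.
P(MetroPost | evidence) = 0.01752 / 0.1312325 ≈ 0.1335.

0.1335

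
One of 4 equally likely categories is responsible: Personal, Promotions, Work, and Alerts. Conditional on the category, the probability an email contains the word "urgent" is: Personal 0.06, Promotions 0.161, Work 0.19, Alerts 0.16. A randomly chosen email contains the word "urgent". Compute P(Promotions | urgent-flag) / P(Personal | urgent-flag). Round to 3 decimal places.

Since the prior is uniform, the posterior is proportional to the likelihood:
  Personal: 0.06
  Promotions: 0.161
  Work: 0.19
  Alerts: 0.16
Total = 0.571.
The ratio is 0.161 / 0.06 (the normalizer cancels) = 2.683.

2.683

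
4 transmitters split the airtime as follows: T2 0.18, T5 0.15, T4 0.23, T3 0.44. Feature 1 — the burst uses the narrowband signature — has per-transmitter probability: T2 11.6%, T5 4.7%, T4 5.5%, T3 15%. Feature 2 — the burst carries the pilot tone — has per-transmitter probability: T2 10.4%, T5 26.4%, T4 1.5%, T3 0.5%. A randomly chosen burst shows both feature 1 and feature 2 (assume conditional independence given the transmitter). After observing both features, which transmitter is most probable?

Unnormalized posteriors (prior × likelihood):
  T2: 0.18 × 0.116 × 0.104 = 0.00217152
  T5: 0.15 × 0.047 × 0.264 = 0.0018612
  T4: 0.23 × 0.055 × 0.015 = 0.00018975
  T3: 0.44 × 0.15 × 0.005 = 0.00033
Normalizing constant = 0.00455247.
Largest term belongs to T2, so T2 is most probable.

T2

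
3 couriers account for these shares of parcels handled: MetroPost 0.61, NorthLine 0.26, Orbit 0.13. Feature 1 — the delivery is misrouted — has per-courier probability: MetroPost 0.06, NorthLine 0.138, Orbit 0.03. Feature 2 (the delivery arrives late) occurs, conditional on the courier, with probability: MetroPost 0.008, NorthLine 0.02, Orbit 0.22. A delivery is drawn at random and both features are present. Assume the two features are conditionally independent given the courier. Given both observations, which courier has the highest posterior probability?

Compute prior × likelihood for every hypothesis:
  MetroPost: 0.61 × 0.06 × 0.008 = 0.0002928
  NorthLine: 0.26 × 0.138 × 0.02 = 0.0007176
  Orbit: 0.13 × 0.03 × 0.22 = 0.000858
Normalizing constant = 0.0018684.
Largest term belongs to Orbit, so Orbit is most probable.

Orbit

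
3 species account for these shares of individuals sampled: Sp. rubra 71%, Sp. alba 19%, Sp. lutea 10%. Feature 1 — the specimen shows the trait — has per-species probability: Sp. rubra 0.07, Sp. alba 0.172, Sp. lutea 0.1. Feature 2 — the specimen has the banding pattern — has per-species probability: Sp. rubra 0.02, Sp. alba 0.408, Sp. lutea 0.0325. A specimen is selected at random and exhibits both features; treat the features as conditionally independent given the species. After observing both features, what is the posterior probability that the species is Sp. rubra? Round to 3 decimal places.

0.068

By Bayes' rule, posterior ∝ prior × likelihood:
  Sp. rubra: 0.71 × 0.07 × 0.02 = 0.000994
  Sp. alba: 0.19 × 0.172 × 0.408 = 0.01333344
  Sp. lutea: 0.1 × 0.1 × 0.0325 = 0.000325
Normalizing constant = 0.01465244.
P(Sp. rubra | evidence) = 0.000994 / 0.01465244 ≈ 0.068.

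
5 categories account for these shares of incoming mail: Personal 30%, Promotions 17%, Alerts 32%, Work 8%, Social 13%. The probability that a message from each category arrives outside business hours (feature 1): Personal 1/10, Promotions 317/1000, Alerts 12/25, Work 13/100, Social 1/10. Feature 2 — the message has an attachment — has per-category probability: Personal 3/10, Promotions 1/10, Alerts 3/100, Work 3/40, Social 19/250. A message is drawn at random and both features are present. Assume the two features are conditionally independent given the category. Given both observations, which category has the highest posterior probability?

Personal

Compute prior × likelihood for every hypothesis:
  Personal: 0.3 × 0.1 × 0.3 = 0.009
  Promotions: 0.17 × 0.317 × 0.1 = 0.005389
  Alerts: 0.32 × 0.48 × 0.03 = 0.004608
  Work: 0.08 × 0.13 × 0.075 = 0.00078
  Social: 0.13 × 0.1 × 0.076 = 0.000988
Total = 0.020765.
Largest term belongs to Personal, so Personal is most probable.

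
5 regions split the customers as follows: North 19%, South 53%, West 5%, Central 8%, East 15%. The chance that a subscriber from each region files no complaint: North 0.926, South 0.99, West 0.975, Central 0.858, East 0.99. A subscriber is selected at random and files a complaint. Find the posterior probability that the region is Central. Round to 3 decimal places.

0.339

Taking complements, P(complaint | each) = North 0.074, South 0.01, West 0.025, Central 0.142, East 0.01.
By Bayes' rule, posterior ∝ prior × likelihood:
  North: 0.19 × 0.074 = 0.01406
  South: 0.53 × 0.01 = 0.0053
  West: 0.05 × 0.025 = 0.00125
  Central: 0.08 × 0.142 = 0.01136
  East: 0.15 × 0.01 = 0.0015
Total = 0.03347.
P(Central | evidence) = 0.01136 / 0.03347 ≈ 0.339.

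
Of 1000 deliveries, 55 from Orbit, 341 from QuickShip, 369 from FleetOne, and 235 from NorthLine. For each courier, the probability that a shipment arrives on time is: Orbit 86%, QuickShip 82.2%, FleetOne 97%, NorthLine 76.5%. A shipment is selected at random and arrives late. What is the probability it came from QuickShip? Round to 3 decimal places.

0.451

Taking complements, P(late | each) = Orbit 0.14, QuickShip 0.178, FleetOne 0.03, NorthLine 0.235.
Compute prior × likelihood for every hypothesis:
  Orbit: 0.055 × 0.14 = 0.0077
  QuickShip: 0.341 × 0.178 = 0.060698
  FleetOne: 0.369 × 0.03 = 0.01107
  NorthLine: 0.235 × 0.235 = 0.055225
Total = 0.134693.
P(QuickShip | evidence) = 0.060698 / 0.134693 ≈ 0.451.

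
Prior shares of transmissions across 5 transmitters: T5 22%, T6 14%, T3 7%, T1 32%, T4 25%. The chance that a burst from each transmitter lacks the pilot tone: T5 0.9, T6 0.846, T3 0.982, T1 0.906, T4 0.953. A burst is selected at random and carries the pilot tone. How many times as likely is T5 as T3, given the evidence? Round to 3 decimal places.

17.460

Taking complements, P(pilot | each) = T5 0.1, T6 0.154, T3 0.018, T1 0.094, T4 0.047.
Prior × likelihood for each hypothesis:
  T5: 0.22 × 0.1 = 0.022
  T6: 0.14 × 0.154 = 0.02156
  T3: 0.07 × 0.018 = 0.00126
  T1: 0.32 × 0.094 = 0.03008
  T4: 0.25 × 0.047 = 0.01175
Normalizing constant = 0.08665.
The ratio is 0.022 / 0.00126 (the normalizer cancels) = 17.460.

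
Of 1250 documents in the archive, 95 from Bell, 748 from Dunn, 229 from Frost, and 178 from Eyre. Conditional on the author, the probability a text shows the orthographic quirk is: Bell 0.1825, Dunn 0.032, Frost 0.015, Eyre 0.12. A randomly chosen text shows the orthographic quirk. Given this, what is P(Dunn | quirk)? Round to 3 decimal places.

0.362

Unnormalized posteriors (prior × likelihood):
  Bell: 0.076 × 0.1825 = 0.01387
  Dunn: 0.5984 × 0.032 = 0.0191488
  Frost: 0.1832 × 0.015 = 0.002748
  Eyre: 0.1424 × 0.12 = 0.017088
Normalizing constant = 0.0528548.
P(Dunn | evidence) = 0.0191488 / 0.0528548 ≈ 0.362.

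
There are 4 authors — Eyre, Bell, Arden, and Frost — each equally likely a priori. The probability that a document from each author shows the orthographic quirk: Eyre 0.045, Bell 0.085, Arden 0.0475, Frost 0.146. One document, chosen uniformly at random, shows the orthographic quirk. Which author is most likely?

With a uniform prior (1/4 each), posterior ∝ likelihood:
  Eyre: 0.045
  Bell: 0.085
  Arden: 0.0475
  Frost: 0.146
Total = 0.3235.
Largest term belongs to Frost, so Frost is most probable.

Frost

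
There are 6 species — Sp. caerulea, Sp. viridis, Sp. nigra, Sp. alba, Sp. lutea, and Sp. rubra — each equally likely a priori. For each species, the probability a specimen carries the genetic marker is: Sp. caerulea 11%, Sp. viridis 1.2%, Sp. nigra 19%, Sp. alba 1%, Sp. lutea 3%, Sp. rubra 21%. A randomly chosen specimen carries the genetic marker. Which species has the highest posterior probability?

Since the prior is uniform, the posterior is proportional to the likelihood:
  Sp. caerulea: 0.11
  Sp. viridis: 0.012
  Sp. nigra: 0.19
  Sp. alba: 0.01
  Sp. lutea: 0.03
  Sp. rubra: 0.21
Normalizing constant = 0.562.
Largest term belongs to Sp. rubra, so Sp. rubra is most probable.

Sp. rubra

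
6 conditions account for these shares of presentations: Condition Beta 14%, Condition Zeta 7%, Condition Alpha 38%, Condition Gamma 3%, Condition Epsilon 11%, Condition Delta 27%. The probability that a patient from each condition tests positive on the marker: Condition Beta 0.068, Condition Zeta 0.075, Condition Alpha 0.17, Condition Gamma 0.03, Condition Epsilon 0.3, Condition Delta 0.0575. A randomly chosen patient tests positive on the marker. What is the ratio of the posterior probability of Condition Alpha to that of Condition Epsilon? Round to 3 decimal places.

1.958

By Bayes' rule, posterior ∝ prior × likelihood:
  Condition Beta: 0.14 × 0.068 = 0.00952
  Condition Zeta: 0.07 × 0.075 = 0.00525
  Condition Alpha: 0.38 × 0.17 = 0.0646
  Condition Gamma: 0.03 × 0.03 = 0.0009
  Condition Epsilon: 0.11 × 0.3 = 0.033
  Condition Delta: 0.27 × 0.0575 = 0.015525
Sum = 0.128795.
The ratio is 0.0646 / 0.033 (the normalizer cancels) = 1.958.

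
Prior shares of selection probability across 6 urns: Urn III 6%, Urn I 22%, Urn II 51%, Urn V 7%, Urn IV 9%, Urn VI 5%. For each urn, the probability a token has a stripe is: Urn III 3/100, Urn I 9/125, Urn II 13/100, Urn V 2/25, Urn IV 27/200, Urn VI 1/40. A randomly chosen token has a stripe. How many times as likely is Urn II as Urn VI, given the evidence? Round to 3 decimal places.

Unnormalized posteriors (prior × likelihood):
  Urn III: 0.06 × 0.03 = 0.0018
  Urn I: 0.22 × 0.072 = 0.01584
  Urn II: 0.51 × 0.13 = 0.0663
  Urn V: 0.07 × 0.08 = 0.0056
  Urn IV: 0.09 × 0.135 = 0.01215
  Urn VI: 0.05 × 0.025 = 0.00125
Normalizing constant = 0.10294.
The ratio is 0.0663 / 0.00125 (the normalizer cancels) = 53.040.

53.040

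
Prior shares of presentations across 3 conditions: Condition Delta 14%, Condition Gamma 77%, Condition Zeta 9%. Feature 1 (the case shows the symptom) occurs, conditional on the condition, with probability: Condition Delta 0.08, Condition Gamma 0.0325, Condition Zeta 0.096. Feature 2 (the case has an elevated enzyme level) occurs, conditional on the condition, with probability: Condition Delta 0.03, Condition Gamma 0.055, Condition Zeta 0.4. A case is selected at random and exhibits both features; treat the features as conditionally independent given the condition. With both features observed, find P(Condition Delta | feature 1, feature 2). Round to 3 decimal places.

0.065

Compute prior × likelihood for every hypothesis:
  Condition Delta: 0.14 × 0.08 × 0.03 = 0.000336
  Condition Gamma: 0.77 × 0.0325 × 0.055 = 0.001376375
  Condition Zeta: 0.09 × 0.096 × 0.4 = 0.003456
Sum = 0.005168375.
P(Condition Delta | evidence) = 0.000336 / 0.005168375 ≈ 0.065.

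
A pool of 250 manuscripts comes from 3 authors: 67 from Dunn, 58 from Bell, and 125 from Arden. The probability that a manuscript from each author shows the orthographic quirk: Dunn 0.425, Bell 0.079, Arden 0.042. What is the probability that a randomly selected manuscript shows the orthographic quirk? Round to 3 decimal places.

0.153

By Bayes' rule, posterior ∝ prior × likelihood:
  Dunn: 0.268 × 0.425 = 0.1139
  Bell: 0.232 × 0.079 = 0.018328
  Arden: 0.5 × 0.042 = 0.021
P(quirk) = 0.1139 + 0.018328 + 0.021 = 0.153228 → 0.153.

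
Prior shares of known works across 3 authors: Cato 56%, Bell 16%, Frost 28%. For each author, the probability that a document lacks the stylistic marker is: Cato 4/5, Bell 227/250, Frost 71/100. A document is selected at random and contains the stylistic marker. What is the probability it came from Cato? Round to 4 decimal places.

Taking complements, P(marker | each) = Cato 0.2, Bell 0.092, Frost 0.29.
Unnormalized posteriors (prior × likelihood):
  Cato: 0.56 × 0.2 = 0.112
  Bell: 0.16 × 0.092 = 0.01472
  Frost: 0.28 × 0.29 = 0.0812
Sum = 0.20792.
P(Cato | evidence) = 0.112 / 0.20792 ≈ 0.5387.

0.5387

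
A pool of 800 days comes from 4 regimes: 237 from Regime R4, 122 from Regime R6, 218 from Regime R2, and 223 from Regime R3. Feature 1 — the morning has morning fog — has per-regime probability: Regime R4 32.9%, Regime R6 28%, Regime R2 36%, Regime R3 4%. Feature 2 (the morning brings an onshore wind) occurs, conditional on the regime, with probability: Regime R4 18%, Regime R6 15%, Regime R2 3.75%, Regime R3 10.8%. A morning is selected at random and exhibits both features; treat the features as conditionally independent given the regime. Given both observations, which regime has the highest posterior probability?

Regime R4

Prior × likelihood for each hypothesis:
  Regime R4: 0.29625 × 0.329 × 0.18 = 0.017543925
  Regime R6: 0.1525 × 0.28 × 0.15 = 0.006405
  Regime R2: 0.2725 × 0.36 × 0.0375 = 0.00367875
  Regime R3: 0.27875 × 0.04 × 0.108 = 0.0012042
Normalizing constant = 0.028831875.
Largest term belongs to Regime R4, so Regime R4 is most probable.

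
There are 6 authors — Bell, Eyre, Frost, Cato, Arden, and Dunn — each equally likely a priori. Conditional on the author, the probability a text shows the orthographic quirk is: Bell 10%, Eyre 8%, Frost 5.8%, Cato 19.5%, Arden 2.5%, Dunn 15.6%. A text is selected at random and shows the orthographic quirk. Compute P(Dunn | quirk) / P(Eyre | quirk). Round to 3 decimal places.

1.950

With a uniform prior (1/6 each), posterior ∝ likelihood:
  Bell: 0.1
  Eyre: 0.08
  Frost: 0.058
  Cato: 0.195
  Arden: 0.025
  Dunn: 0.156
Total = 0.614.
The ratio is 0.156 / 0.08 (the normalizer cancels) = 1.950.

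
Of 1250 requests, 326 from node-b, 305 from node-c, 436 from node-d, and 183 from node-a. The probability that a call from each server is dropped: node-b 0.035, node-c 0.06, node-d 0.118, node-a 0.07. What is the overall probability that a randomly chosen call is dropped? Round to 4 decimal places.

0.0752

Compute prior × likelihood for every hypothesis:
  node-b: 0.2608 × 0.035 = 0.009128
  node-c: 0.244 × 0.06 = 0.01464
  node-d: 0.3488 × 0.118 = 0.0411584
  node-a: 0.1464 × 0.07 = 0.010248
P(dropped) = 0.009128 + 0.01464 + 0.0411584 + 0.010248 = 0.0751744 → 0.0752.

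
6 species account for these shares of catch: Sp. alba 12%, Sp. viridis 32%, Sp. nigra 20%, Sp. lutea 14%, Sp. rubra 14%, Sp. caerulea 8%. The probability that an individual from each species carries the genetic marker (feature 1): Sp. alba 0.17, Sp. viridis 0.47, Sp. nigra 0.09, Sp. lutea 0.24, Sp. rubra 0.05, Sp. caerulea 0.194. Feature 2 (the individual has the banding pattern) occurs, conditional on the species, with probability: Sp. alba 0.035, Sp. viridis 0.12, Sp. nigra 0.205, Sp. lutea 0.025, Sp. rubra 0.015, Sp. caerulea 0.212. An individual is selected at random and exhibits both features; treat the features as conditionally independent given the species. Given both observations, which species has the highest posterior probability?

Unnormalized posteriors (prior × likelihood):
  Sp. alba: 0.12 × 0.17 × 0.035 = 0.000714
  Sp. viridis: 0.32 × 0.47 × 0.12 = 0.018048
  Sp. nigra: 0.2 × 0.09 × 0.205 = 0.00369
  Sp. lutea: 0.14 × 0.24 × 0.025 = 0.00084
  Sp. rubra: 0.14 × 0.05 × 0.015 = 0.000105
  Sp. caerulea: 0.08 × 0.194 × 0.212 = 0.00329024
Normalizing constant = 0.02668724.
Largest term belongs to Sp. viridis, so Sp. viridis is most probable.

Sp. viridis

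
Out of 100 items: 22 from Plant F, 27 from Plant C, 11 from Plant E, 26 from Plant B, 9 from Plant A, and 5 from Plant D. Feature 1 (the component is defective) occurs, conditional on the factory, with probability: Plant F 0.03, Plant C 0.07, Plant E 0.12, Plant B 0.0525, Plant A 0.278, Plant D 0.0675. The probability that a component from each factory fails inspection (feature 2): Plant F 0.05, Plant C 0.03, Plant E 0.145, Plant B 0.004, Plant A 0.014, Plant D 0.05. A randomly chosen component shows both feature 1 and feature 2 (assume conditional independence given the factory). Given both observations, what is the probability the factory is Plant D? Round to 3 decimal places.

0.050

Prior × likelihood for each hypothesis:
  Plant F: 0.22 × 0.03 × 0.05 = 0.00033
  Plant C: 0.27 × 0.07 × 0.03 = 0.000567
  Plant E: 0.11 × 0.12 × 0.145 = 0.001914
  Plant B: 0.26 × 0.0525 × 0.004 = 0.0000546
  Plant A: 0.09 × 0.278 × 0.014 = 0.00035028
  Plant D: 0.05 × 0.0675 × 0.05 = 0.00016875
Total = 0.00338463.
P(Plant D | evidence) = 0.00016875 / 0.00338463 ≈ 0.050.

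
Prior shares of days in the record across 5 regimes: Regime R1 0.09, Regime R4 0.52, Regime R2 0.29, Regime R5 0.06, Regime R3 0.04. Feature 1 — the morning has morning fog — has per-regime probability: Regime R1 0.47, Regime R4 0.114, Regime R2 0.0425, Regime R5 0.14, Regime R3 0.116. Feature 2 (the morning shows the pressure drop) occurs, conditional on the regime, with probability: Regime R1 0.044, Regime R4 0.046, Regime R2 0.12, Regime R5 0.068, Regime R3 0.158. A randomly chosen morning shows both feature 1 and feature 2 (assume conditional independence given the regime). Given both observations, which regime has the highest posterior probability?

Unnormalized posteriors (prior × likelihood):
  Regime R1: 0.09 × 0.47 × 0.044 = 0.0018612
  Regime R4: 0.52 × 0.114 × 0.046 = 0.00272688
  Regime R2: 0.29 × 0.0425 × 0.12 = 0.001479
  Regime R5: 0.06 × 0.14 × 0.068 = 0.0005712
  Regime R3: 0.04 × 0.116 × 0.158 = 0.00073312
Total = 0.0073714.
Largest term belongs to Regime R4, so Regime R4 is most probable.

Regime R4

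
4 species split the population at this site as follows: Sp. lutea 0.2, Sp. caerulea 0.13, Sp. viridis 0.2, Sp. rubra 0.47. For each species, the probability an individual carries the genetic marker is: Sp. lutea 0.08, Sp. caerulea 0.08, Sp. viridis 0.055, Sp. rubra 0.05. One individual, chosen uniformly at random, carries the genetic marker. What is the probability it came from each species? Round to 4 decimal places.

Sp. lutea 0.2627, Sp. caerulea 0.1708, Sp. viridis 0.1806, Sp. rubra 0.3859

By Bayes' rule, posterior ∝ prior × likelihood:
  Sp. lutea: 0.2 × 0.08 = 0.016
  Sp. caerulea: 0.13 × 0.08 = 0.0104
  Sp. viridis: 0.2 × 0.055 = 0.011
  Sp. rubra: 0.47 × 0.05 = 0.0235
Sum = 0.0609.
P(Sp. lutea | marker) = 0.016/0.0609 ≈ 0.2627
P(Sp. caerulea | marker) = 0.0104/0.0609 ≈ 0.1708
P(Sp. viridis | marker) = 0.011/0.0609 ≈ 0.1806
P(Sp. rubra | marker) = 0.0235/0.0609 ≈ 0.3859
(Check: 0.2627+0.1708+0.1806+0.3859 = 1.0000.)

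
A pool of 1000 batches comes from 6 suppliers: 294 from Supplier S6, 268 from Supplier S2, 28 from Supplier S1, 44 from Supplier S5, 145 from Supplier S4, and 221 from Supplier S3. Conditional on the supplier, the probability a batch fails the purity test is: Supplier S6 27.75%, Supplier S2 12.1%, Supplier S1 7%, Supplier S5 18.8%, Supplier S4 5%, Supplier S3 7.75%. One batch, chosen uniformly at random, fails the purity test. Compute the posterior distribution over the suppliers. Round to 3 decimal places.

Supplier S6 0.549, Supplier S2 0.218, Supplier S1 0.013, Supplier S5 0.056, Supplier S4 0.049, Supplier S3 0.115

Unnormalized posteriors (prior × likelihood):
  Supplier S6: 0.294 × 0.2775 = 0.081585
  Supplier S2: 0.268 × 0.121 = 0.032428
  Supplier S1: 0.028 × 0.07 = 0.00196
  Supplier S5: 0.044 × 0.188 = 0.008272
  Supplier S4: 0.145 × 0.05 = 0.00725
  Supplier S3: 0.221 × 0.0775 = 0.0171275
Total = 0.1486225.
P(Supplier S6 | off-spec) = 0.081585/0.1486225 ≈ 0.549
P(Supplier S2 | off-spec) = 0.032428/0.1486225 ≈ 0.218
P(Supplier S1 | off-spec) = 0.00196/0.1486225 ≈ 0.013
P(Supplier S5 | off-spec) = 0.008272/0.1486225 ≈ 0.056
P(Supplier S4 | off-spec) = 0.00725/0.1486225 ≈ 0.049
P(Supplier S3 | off-spec) = 0.0171275/0.1486225 ≈ 0.115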